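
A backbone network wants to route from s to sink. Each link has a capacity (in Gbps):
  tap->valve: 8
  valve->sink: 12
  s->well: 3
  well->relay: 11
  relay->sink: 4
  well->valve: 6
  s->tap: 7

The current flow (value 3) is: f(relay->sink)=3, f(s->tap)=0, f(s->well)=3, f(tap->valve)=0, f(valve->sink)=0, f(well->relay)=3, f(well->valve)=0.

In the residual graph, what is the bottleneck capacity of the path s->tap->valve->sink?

7

Residual capacities along the path: s->tap: 7, tap->valve: 8, valve->sink: 12.
Minimum is 7.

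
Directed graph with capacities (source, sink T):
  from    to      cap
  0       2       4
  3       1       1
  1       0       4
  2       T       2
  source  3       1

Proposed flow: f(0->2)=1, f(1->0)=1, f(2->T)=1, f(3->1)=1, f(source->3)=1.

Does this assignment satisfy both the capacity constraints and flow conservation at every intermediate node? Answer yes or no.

Yes

Every edge has 0 ≤ f(e) ≤ cap(e).
At each intermediate node, inflow equals outflow.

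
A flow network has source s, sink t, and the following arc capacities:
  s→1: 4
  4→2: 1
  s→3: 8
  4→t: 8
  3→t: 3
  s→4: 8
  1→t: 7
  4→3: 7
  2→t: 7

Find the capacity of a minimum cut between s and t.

15

Max flow = 15 (via 3 augmenting paths).
In the residual at optimum, the set reachable from s is {3, s}.
Cut edges: s→4 (cap 8), s→1 (cap 4), 3→t (cap 3). Sum = 15.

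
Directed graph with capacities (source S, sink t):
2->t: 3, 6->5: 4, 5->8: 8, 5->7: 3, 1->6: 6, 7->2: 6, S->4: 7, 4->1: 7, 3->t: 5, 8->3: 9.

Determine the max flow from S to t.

Augment S->4->1->6->5->7->2->t: bottleneck 3. Total 3.
Augment S->4->1->6->5->8->3->t: bottleneck 1. Total 4.
No augmenting path remains in the residual graph.

4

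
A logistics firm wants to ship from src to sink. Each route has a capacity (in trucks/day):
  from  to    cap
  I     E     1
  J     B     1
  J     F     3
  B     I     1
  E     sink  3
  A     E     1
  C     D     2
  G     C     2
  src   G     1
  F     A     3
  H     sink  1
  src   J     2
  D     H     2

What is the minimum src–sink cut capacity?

3

Max flow = 3 (via 3 augmenting paths).
In the residual at optimum, the set reachable from src is {src}.
Cut edges: src->J (cap 2), src->G (cap 1). Sum = 3.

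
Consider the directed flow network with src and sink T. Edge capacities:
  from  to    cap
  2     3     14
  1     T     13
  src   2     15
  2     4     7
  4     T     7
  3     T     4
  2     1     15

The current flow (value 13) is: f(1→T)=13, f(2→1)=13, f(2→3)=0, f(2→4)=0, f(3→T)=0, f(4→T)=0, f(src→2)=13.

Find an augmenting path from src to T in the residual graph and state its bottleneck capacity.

src→2→4→T, bottleneck 2

Residual along src→2→4→T: src→2: 2, 2→4: 7, 4→T: 7.
Bottleneck = min = 2.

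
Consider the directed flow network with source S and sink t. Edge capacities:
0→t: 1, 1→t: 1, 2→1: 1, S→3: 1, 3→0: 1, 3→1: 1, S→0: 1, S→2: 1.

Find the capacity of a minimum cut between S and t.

2

Max flow = 2 (via 2 augmenting paths).
In the residual at optimum, the set reachable from S is {0, 1, 2, 3, S}.
Cut edges: 0→t (cap 1), 1→t (cap 1). Sum = 2.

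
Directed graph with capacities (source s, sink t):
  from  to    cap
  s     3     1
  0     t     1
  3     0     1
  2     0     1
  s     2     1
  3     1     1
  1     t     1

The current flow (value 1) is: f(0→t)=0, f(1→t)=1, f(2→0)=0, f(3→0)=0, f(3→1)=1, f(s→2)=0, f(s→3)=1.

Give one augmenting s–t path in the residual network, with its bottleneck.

Residual along s→2→0→t: s→2: 1, 2→0: 1, 0→t: 1.
Bottleneck = min = 1.

s→2→0→t, bottleneck 1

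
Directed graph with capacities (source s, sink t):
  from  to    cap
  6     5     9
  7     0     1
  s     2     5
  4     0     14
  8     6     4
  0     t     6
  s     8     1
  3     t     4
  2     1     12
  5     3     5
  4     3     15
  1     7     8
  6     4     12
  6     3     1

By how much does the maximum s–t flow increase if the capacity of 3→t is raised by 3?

0

Original max flow = 2.
Edge 3→t does not cross the min cut (source side {1, 2, 7, s}), so extra capacity there cannot help.
New max flow = 2. Increase = 0.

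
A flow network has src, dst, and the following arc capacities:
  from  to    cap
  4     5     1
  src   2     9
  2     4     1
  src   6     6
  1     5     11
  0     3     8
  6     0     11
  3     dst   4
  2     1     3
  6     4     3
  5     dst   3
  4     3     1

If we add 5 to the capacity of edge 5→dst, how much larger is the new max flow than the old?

Original max flow = 7.
After raising cap(5→dst), augmenting paths through that edge carry 1 more unit.
New max flow = 8. Increase = 1.

1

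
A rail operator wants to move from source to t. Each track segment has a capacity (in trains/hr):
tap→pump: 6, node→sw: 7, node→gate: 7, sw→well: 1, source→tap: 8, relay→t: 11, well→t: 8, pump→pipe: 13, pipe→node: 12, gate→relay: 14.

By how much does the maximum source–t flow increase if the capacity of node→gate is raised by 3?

0

Original max flow = 6.
Edge node→gate does not cross the min cut (source side {source, tap}), so extra capacity there cannot help.
New max flow = 6. Increase = 0.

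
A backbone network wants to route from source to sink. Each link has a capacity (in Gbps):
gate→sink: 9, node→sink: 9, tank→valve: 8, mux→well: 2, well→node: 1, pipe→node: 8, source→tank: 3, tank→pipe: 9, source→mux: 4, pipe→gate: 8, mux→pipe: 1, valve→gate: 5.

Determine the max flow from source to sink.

5

Augment source→mux→well→node→sink: bottleneck 1. Total 1.
Augment source→mux→pipe→node→sink: bottleneck 1. Total 2.
Augment source→tank→pipe→node→sink: bottleneck 3. Total 5.
No augmenting path remains in the residual graph.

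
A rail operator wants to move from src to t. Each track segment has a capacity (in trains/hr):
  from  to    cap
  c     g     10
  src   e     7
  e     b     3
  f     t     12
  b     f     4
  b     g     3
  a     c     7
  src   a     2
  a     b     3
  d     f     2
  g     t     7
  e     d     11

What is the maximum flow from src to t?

7

Augment src->a->c->g->t: bottleneck 2. Total 2.
Augment src->e->b->g->t: bottleneck 3. Total 5.
Augment src->e->d->f->t: bottleneck 2. Total 7.
No augmenting path remains in the residual graph.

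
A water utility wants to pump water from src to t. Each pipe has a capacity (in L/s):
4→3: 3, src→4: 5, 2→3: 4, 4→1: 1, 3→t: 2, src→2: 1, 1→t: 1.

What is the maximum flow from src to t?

Augment src→2→3→t: bottleneck 1. Total 1.
Augment src→4→3→t: bottleneck 1. Total 2.
Augment src→4→1→t: bottleneck 1. Total 3.
No augmenting path remains in the residual graph.

3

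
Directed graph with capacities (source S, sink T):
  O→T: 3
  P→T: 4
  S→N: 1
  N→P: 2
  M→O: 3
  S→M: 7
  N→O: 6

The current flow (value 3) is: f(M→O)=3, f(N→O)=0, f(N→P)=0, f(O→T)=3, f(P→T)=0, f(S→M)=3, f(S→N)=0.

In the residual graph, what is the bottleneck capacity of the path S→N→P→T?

1

Residual capacities along the path: S→N: 1, N→P: 2, P→T: 4.
Minimum is 1.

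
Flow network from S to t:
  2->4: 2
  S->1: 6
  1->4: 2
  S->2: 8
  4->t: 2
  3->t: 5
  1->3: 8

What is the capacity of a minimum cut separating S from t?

7

Max flow = 7 (via 3 augmenting paths).
In the residual at optimum, the set reachable from S is {1, 2, 3, 4, S}.
Cut edges: 3->t (cap 5), 4->t (cap 2). Sum = 7.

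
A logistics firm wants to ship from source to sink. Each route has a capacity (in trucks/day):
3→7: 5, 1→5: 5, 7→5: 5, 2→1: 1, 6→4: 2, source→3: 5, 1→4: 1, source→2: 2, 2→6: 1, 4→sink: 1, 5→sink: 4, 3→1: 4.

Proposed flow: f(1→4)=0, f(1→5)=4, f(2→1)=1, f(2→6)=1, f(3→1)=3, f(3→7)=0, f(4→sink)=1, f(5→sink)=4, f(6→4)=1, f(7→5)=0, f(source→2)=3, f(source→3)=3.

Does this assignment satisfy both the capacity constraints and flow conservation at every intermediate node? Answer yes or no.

No

Capacity violated on source→2: flow 3 > capacity 2.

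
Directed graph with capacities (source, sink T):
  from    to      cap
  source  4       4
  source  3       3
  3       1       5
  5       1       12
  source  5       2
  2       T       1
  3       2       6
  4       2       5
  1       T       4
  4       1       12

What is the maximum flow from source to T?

5

Augment source→4→2→T: bottleneck 1. Total 1.
Augment source→4→1→T: bottleneck 3. Total 4.
Augment source→5→1→T: bottleneck 1. Total 5.
No augmenting path remains in the residual graph.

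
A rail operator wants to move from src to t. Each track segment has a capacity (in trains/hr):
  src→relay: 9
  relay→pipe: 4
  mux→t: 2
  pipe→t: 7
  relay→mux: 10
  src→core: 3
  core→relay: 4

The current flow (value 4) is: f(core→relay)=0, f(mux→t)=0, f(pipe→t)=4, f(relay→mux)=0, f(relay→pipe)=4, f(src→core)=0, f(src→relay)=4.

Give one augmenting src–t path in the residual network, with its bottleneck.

Residual along src→relay→mux→t: src→relay: 5, relay→mux: 10, mux→t: 2.
Bottleneck = min = 2.

src→relay→mux→t, bottleneck 2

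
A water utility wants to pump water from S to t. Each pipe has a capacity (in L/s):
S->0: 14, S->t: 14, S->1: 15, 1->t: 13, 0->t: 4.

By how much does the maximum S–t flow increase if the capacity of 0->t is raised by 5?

Original max flow = 31.
After raising cap(0->t), augmenting paths through that edge carry 5 more units.
New max flow = 36. Increase = 5.

5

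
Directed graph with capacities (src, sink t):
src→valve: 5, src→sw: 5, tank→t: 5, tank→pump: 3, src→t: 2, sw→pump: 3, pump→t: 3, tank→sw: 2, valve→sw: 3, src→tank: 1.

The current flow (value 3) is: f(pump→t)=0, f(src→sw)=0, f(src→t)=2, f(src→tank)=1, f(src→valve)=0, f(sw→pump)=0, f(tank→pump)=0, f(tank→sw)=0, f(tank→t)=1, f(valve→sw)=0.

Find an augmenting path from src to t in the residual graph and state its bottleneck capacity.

Residual along src→sw→pump→t: src→sw: 5, sw→pump: 3, pump→t: 3.
Bottleneck = min = 3.

src→sw→pump→t, bottleneck 3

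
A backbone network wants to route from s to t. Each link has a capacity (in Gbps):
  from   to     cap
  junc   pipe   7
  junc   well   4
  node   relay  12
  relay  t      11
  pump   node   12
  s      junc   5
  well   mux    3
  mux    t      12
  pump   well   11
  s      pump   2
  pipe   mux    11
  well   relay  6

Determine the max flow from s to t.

7

Augment s→pump→node→relay→t: bottleneck 2. Total 2.
Augment s→junc→well→relay→t: bottleneck 4. Total 6.
Augment s→junc→pipe→mux→t: bottleneck 1. Total 7.
No augmenting path remains in the residual graph.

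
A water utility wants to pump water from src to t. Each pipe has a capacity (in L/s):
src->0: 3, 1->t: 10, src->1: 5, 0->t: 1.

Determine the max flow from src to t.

Augment src->0->t: bottleneck 1. Total 1.
Augment src->1->t: bottleneck 5. Total 6.
No augmenting path remains in the residual graph.

6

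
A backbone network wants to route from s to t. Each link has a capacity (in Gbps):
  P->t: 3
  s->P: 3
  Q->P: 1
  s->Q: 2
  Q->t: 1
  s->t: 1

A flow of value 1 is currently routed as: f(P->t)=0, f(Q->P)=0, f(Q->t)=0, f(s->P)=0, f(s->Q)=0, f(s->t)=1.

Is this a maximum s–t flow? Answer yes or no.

Residual path s->Q->t has bottleneck 1 > 0.
Pushing 1 along it raises the flow to 2, so the given flow is not maximum.

No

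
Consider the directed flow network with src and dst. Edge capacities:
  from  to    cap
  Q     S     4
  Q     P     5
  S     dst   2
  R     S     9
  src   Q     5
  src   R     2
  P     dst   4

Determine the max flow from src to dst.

Augment src->R->S->dst: bottleneck 2. Total 2.
Augment src->Q->P->dst: bottleneck 4. Total 6.
No augmenting path remains in the residual graph.

6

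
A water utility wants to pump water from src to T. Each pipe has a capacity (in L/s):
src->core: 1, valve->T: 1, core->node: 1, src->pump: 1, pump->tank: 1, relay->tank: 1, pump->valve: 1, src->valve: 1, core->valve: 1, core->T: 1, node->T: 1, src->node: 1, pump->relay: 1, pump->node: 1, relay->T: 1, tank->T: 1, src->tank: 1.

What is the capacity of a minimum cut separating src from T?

5

Max flow = 5 (via 5 augmenting paths).
In the residual at optimum, the set reachable from src is {src}.
Cut edges: src->core (cap 1), src->pump (cap 1), src->valve (cap 1), src->node (cap 1), src->tank (cap 1). Sum = 5.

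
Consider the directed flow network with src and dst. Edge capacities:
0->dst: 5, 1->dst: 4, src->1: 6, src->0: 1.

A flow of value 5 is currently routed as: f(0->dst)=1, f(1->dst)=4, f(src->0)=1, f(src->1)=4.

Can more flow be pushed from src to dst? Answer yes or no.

No

Residual reachable from src: {1, src}; dst is not reachable.
Saturated cut: src->0, 1->dst with total capacity 5 = current flow value. Flow is maximum.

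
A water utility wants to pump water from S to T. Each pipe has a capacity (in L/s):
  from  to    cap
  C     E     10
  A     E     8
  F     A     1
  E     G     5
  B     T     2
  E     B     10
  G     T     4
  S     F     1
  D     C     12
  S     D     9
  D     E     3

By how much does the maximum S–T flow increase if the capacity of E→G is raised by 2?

0

Original max flow = 6.
Edge E→G does not cross the min cut (source side {A, B, C, D, E, F, G, S}), so extra capacity there cannot help.
New max flow = 6. Increase = 0.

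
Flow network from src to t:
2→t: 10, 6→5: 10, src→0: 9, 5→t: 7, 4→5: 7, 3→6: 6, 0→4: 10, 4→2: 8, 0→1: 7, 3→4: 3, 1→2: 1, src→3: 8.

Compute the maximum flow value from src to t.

16

Augment src→3→6→5→t: bottleneck 6. Total 6.
Augment src→3→4→5→t: bottleneck 1. Total 7.
Augment src→3→4→2→t: bottleneck 1. Total 8.
Augment src→0→4→2→t: bottleneck 7. Total 15.
Augment src→0→1→2→t: bottleneck 1. Total 16.
No augmenting path remains in the residual graph.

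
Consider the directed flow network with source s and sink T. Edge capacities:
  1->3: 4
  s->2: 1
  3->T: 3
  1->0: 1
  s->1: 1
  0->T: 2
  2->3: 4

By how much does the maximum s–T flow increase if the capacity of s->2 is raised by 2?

2

Original max flow = 2.
After raising cap(s->2), augmenting paths through that edge carry 2 more units.
New max flow = 4. Increase = 2.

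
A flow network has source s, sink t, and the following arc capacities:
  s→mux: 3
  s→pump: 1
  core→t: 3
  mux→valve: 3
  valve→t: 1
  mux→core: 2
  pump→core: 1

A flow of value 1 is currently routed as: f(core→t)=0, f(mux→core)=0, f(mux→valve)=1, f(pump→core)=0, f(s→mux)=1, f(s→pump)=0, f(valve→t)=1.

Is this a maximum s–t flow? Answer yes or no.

No

Residual path s→mux→core→t has bottleneck 2 > 0.
Pushing 2 along it raises the flow to 3, so the given flow is not maximum.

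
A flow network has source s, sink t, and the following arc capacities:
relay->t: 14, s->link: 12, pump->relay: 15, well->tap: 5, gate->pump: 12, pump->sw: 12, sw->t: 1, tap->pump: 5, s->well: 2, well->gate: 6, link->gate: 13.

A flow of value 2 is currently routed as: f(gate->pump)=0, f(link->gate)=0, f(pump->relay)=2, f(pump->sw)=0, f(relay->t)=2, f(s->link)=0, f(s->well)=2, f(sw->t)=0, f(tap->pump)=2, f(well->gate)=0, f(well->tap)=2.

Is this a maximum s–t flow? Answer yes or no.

No

Residual path s->link->gate->pump->relay->t has bottleneck 12 > 0.
Pushing 12 along it raises the flow to 14, so the given flow is not maximum.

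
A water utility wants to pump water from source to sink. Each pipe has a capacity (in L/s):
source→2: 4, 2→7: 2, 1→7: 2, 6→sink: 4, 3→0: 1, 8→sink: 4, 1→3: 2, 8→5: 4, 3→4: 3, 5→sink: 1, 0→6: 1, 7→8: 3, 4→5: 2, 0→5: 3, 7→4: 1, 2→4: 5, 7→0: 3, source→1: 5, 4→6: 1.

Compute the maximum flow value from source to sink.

Augment source→2→7→8→sink: bottleneck 2. Total 2.
Augment source→2→4→5→sink: bottleneck 1. Total 3.
Augment source→2→4→6→sink: bottleneck 1. Total 4.
Augment source→1→7→8→sink: bottleneck 1. Total 5.
Augment source→1→7→0→6→sink: bottleneck 1. Total 6.
No augmenting path remains in the residual graph.

6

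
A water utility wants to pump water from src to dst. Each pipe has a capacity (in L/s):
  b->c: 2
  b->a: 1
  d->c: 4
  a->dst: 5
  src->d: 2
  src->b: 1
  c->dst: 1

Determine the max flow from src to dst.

Augment src->d->c->dst: bottleneck 1. Total 1.
Augment src->b->a->dst: bottleneck 1. Total 2.
No augmenting path remains in the residual graph.

2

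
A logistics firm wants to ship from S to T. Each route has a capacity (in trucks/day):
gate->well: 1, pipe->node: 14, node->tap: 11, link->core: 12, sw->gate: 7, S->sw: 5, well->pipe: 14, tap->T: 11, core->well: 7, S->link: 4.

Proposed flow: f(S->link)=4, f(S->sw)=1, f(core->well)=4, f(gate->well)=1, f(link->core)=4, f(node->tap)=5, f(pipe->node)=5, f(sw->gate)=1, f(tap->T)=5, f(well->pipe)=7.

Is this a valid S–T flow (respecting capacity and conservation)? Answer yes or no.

No

Conservation fails at well: inflow 5 ≠ outflow 7.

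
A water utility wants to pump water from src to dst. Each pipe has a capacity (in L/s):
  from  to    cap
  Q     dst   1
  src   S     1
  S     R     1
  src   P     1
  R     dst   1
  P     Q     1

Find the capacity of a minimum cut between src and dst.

2

Max flow = 2 (via 2 augmenting paths).
In the residual at optimum, the set reachable from src is {src}.
Cut edges: src->P (cap 1), src->S (cap 1). Sum = 2.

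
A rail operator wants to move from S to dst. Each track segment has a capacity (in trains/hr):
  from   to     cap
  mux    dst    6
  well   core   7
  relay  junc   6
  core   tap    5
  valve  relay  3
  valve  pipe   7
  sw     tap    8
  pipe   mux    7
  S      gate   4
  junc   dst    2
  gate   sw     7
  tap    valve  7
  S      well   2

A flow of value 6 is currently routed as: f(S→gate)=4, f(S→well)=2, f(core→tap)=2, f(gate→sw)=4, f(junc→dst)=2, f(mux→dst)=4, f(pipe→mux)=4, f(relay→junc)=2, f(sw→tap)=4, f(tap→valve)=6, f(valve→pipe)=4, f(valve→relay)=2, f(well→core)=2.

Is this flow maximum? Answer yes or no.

Residual reachable from S: {S}; dst is not reachable.
Saturated cut: S→well, S→gate with total capacity 6 = current flow value. Flow is maximum.

Yes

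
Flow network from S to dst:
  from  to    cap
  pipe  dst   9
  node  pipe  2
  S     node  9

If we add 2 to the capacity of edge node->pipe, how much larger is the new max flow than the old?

2

Original max flow = 2.
After raising cap(node->pipe), augmenting paths through that edge carry 2 more units.
New max flow = 4. Increase = 2.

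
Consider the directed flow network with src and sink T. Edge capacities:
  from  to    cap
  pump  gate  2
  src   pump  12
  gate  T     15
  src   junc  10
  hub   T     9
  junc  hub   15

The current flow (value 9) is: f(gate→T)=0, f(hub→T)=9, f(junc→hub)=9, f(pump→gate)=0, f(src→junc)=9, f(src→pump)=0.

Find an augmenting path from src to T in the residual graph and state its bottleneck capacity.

Residual along src→pump→gate→T: src→pump: 12, pump→gate: 2, gate→T: 15.
Bottleneck = min = 2.

src→pump→gate→T, bottleneck 2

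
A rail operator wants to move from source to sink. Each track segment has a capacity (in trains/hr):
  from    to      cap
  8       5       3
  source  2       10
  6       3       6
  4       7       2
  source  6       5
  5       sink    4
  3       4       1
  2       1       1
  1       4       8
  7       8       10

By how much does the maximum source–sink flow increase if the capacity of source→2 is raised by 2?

Original max flow = 2.
Edge source→2 does not cross the min cut (source side {2, 3, 6, source}), so extra capacity there cannot help.
New max flow = 2. Increase = 0.

0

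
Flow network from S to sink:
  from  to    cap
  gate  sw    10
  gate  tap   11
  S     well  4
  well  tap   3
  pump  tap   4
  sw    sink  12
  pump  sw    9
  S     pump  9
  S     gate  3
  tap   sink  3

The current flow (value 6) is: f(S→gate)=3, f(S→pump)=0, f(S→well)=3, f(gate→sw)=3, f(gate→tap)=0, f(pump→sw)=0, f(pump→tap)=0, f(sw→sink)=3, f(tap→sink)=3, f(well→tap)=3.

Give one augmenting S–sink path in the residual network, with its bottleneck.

Residual along S→pump→sw→sink: S→pump: 9, pump→sw: 9, sw→sink: 9.
Bottleneck = min = 9.

S→pump→sw→sink, bottleneck 9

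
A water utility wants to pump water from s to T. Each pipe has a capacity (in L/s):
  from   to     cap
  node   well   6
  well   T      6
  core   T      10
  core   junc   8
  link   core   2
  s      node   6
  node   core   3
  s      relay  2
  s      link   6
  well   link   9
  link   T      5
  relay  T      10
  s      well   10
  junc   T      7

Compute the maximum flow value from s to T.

18

Augment s→relay→T: bottleneck 2. Total 2.
Augment s→well→T: bottleneck 6. Total 8.
Augment s→link→T: bottleneck 5. Total 13.
Augment s→node→core→T: bottleneck 3. Total 16.
Augment s→link→core→T: bottleneck 1. Total 17.
Augment s→well→link→core→T: bottleneck 1. Total 18.
No augmenting path remains in the residual graph.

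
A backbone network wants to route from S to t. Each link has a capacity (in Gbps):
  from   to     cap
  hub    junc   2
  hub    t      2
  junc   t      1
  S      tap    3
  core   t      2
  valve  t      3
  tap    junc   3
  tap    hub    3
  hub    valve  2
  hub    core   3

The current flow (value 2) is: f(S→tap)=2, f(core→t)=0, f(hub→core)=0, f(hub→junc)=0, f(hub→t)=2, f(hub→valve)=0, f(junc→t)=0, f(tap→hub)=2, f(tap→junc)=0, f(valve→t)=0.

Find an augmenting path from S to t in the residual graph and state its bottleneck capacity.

Residual along S→tap→junc→t: S→tap: 1, tap→junc: 3, junc→t: 1.
Bottleneck = min = 1.

S→tap→junc→t, bottleneck 1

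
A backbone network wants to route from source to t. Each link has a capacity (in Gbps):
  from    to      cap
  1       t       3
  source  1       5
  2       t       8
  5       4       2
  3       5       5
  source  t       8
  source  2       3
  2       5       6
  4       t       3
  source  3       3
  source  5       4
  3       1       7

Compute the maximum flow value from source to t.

Augment source->t: bottleneck 8. Total 8.
Augment source->2->t: bottleneck 3. Total 11.
Augment source->1->t: bottleneck 3. Total 14.
Augment source->5->4->t: bottleneck 2. Total 16.
No augmenting path remains in the residual graph.

16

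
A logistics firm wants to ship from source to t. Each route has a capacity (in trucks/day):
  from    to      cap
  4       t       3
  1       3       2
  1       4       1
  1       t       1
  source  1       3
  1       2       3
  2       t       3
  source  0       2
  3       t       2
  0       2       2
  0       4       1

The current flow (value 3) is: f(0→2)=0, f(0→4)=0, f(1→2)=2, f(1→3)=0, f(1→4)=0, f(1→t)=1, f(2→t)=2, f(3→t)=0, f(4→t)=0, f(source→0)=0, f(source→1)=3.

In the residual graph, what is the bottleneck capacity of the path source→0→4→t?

1

Residual capacities along the path: source→0: 2, 0→4: 1, 4→t: 3.
Minimum is 1.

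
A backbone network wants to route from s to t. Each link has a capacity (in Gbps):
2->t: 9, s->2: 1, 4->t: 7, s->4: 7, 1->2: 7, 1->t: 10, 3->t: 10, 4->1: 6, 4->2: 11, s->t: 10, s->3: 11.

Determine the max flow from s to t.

28

Augment s->t: bottleneck 10. Total 10.
Augment s->3->t: bottleneck 10. Total 20.
Augment s->4->t: bottleneck 7. Total 27.
Augment s->2->t: bottleneck 1. Total 28.
No augmenting path remains in the residual graph.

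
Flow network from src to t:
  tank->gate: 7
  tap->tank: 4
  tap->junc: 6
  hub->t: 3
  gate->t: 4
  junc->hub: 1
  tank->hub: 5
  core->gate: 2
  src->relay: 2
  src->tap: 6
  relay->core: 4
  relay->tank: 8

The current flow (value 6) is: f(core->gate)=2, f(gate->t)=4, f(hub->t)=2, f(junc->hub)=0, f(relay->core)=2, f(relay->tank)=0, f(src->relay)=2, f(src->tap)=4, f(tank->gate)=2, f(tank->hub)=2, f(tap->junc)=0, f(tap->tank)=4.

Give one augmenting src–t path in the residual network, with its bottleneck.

src->tap->junc->hub->t, bottleneck 1

Residual along src->tap->junc->hub->t: src->tap: 2, tap->junc: 6, junc->hub: 1, hub->t: 1.
Bottleneck = min = 1.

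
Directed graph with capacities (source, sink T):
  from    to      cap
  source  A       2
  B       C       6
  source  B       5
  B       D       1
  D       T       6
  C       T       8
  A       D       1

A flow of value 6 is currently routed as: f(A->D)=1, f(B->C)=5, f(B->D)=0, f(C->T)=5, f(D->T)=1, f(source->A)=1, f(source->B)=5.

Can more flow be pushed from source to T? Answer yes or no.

No

Residual reachable from source: {A, source}; T is not reachable.
Saturated cut: source->B, A->D with total capacity 6 = current flow value. Flow is maximum.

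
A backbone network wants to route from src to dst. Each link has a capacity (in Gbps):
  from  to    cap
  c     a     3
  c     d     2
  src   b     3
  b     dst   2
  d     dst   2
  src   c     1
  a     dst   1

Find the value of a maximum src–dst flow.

Augment src->b->dst: bottleneck 2. Total 2.
Augment src->c->d->dst: bottleneck 1. Total 3.
No augmenting path remains in the residual graph.

3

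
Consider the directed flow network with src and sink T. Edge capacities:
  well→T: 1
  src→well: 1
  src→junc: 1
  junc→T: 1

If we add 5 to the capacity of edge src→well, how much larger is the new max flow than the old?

0

Original max flow = 2.
Even with extra capacity on src→well, another cut of capacity 2 remains binding.
New max flow = 2. Increase = 0.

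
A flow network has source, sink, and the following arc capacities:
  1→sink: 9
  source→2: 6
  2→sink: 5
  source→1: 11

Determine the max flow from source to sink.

14

Augment source→2→sink: bottleneck 5. Total 5.
Augment source→1→sink: bottleneck 9. Total 14.
No augmenting path remains in the residual graph.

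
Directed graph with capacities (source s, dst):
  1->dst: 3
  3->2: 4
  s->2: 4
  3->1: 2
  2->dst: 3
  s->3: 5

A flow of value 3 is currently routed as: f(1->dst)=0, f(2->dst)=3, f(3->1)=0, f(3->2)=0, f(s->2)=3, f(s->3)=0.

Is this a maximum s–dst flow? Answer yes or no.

Residual path s->3->1->dst has bottleneck 2 > 0.
Pushing 2 along it raises the flow to 5, so the given flow is not maximum.

No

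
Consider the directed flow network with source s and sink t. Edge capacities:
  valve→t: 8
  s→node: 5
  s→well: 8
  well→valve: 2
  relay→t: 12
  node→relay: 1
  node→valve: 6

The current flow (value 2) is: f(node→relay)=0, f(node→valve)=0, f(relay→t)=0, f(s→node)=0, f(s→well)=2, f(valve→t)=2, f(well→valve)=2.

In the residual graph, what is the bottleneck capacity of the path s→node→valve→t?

Residual capacities along the path: s→node: 5, node→valve: 6, valve→t: 6.
Minimum is 5.

5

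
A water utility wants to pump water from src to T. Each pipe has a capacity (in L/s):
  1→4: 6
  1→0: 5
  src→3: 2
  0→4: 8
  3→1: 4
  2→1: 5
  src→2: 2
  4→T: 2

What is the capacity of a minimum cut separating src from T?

2

Max flow = 2 (via 1 augmenting path).
In the residual at optimum, the set reachable from src is {0, 1, 2, 3, 4, src}.
Cut edges: 4→T (cap 2). Sum = 2.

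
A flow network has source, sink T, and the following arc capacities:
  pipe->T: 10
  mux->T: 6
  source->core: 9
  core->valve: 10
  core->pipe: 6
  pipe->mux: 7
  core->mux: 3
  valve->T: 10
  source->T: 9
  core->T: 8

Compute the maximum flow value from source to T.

18

Augment source->T: bottleneck 9. Total 9.
Augment source->core->T: bottleneck 8. Total 17.
Augment source->core->valve->T: bottleneck 1. Total 18.
No augmenting path remains in the residual graph.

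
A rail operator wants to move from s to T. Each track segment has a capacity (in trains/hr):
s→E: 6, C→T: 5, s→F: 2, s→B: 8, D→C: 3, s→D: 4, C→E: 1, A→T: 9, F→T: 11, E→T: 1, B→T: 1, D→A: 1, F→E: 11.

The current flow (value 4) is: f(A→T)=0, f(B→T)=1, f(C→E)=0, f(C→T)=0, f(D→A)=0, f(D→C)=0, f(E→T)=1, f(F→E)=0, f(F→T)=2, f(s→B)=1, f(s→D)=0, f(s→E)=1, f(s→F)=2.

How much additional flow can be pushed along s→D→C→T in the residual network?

Residual capacities along the path: s→D: 4, D→C: 3, C→T: 5.
Minimum is 3.

3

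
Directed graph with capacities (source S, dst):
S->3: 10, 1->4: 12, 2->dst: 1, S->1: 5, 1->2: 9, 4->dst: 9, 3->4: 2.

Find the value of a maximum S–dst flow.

Augment S->1->2->dst: bottleneck 1. Total 1.
Augment S->1->4->dst: bottleneck 4. Total 5.
Augment S->3->4->dst: bottleneck 2. Total 7.
No augmenting path remains in the residual graph.

7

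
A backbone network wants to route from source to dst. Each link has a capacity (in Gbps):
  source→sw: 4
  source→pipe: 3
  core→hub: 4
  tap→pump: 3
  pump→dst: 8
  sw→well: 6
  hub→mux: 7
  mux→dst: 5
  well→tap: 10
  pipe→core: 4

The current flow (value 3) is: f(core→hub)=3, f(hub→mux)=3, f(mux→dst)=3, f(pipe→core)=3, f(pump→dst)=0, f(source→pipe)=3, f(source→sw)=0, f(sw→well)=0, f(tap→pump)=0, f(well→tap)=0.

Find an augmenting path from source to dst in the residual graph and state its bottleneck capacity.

Residual along source→sw→well→tap→pump→dst: source→sw: 4, sw→well: 6, well→tap: 10, tap→pump: 3, pump→dst: 8.
Bottleneck = min = 3.

source→sw→well→tap→pump→dst, bottleneck 3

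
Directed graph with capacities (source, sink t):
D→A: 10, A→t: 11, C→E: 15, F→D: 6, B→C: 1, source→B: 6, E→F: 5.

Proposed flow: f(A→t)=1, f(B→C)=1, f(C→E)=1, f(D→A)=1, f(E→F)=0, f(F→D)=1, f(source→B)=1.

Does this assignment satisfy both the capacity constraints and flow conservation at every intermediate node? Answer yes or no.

No

Conservation fails at E: inflow 1 ≠ outflow 0.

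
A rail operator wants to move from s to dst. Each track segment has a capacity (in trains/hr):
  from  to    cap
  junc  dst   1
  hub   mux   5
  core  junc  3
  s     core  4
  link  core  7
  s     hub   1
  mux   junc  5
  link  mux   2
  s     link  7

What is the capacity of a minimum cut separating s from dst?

Max flow = 1 (via 1 augmenting path).
In the residual at optimum, the set reachable from s is {core, hub, junc, link, mux, s}.
Cut edges: junc->dst (cap 1). Sum = 1.

1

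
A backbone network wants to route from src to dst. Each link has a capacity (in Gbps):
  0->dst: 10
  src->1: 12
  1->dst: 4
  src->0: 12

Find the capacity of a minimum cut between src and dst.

14

Max flow = 14 (via 2 augmenting paths).
In the residual at optimum, the set reachable from src is {0, 1, src}.
Cut edges: 1->dst (cap 4), 0->dst (cap 10). Sum = 14.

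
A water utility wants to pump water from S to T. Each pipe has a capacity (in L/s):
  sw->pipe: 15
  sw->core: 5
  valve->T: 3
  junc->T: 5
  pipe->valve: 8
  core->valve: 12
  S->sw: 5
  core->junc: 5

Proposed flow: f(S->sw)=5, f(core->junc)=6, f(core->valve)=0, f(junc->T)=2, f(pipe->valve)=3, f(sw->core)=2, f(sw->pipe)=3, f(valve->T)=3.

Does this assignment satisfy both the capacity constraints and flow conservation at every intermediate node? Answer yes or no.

No

Capacity violated on core->junc: flow 6 > capacity 5.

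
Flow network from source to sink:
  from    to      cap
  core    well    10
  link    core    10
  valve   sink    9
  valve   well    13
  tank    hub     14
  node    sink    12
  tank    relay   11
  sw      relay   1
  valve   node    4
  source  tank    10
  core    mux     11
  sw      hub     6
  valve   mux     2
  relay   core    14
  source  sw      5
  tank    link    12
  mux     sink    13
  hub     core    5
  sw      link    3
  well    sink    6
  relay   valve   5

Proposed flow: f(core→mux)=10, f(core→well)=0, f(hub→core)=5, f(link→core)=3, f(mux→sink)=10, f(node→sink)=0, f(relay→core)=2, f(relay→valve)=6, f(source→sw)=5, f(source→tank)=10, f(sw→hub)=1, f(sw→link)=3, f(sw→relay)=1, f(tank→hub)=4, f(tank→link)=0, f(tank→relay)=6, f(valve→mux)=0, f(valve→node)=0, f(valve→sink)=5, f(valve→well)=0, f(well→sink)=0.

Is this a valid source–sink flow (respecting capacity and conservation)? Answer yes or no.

Capacity violated on relay→valve: flow 6 > capacity 5.

No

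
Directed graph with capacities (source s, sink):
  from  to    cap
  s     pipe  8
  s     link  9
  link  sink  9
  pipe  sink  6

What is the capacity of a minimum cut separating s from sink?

Max flow = 15 (via 2 augmenting paths).
In the residual at optimum, the set reachable from s is {pipe, s}.
Cut edges: s->link (cap 9), pipe->sink (cap 6). Sum = 15.

15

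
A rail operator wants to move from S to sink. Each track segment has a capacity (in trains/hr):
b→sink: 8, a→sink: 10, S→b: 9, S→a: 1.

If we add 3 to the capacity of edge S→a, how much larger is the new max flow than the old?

3

Original max flow = 9.
After raising cap(S→a), augmenting paths through that edge carry 3 more units.
New max flow = 12. Increase = 3.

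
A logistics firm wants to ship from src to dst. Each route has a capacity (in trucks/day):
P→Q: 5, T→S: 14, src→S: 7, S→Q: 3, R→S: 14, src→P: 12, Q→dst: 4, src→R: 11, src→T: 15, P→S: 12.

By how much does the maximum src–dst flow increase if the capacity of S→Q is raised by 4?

0

Original max flow = 4.
Edge S→Q does not cross the min cut (source side {P, Q, R, S, T, src}), so extra capacity there cannot help.
New max flow = 4. Increase = 0.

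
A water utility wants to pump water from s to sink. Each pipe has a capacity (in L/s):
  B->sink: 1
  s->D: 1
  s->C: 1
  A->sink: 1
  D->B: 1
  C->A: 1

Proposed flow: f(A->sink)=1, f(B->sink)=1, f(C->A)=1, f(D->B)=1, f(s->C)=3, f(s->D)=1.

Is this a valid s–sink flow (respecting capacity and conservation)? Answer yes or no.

Capacity violated on s->C: flow 3 > capacity 1.

No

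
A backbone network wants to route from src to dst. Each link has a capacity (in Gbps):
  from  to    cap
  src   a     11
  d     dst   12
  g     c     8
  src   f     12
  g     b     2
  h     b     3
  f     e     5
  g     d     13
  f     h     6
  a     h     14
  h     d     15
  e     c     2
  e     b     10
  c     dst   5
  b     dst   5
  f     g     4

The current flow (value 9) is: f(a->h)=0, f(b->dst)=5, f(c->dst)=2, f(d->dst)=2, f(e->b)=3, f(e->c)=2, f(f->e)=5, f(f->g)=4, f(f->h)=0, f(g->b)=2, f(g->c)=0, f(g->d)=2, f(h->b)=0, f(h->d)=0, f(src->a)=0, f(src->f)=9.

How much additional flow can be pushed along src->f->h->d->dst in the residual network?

3

Residual capacities along the path: src->f: 3, f->h: 6, h->d: 15, d->dst: 10.
Minimum is 3.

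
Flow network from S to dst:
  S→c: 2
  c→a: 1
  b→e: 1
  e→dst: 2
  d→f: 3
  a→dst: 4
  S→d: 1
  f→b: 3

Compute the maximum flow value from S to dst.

2

Augment S→c→a→dst: bottleneck 1. Total 1.
Augment S→d→f→b→e→dst: bottleneck 1. Total 2.
No augmenting path remains in the residual graph.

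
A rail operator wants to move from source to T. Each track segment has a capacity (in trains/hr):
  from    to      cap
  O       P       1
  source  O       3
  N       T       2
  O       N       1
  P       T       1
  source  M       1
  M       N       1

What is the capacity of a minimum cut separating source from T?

Max flow = 3 (via 3 augmenting paths).
In the residual at optimum, the set reachable from source is {O, source}.
Cut edges: source->M (cap 1), O->P (cap 1), O->N (cap 1). Sum = 3.

3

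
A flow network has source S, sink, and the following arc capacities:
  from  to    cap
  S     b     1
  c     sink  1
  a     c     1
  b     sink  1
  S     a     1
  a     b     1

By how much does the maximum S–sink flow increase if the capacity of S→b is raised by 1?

Original max flow = 2.
Even with extra capacity on S→b, another cut of capacity 2 remains binding.
New max flow = 2. Increase = 0.

0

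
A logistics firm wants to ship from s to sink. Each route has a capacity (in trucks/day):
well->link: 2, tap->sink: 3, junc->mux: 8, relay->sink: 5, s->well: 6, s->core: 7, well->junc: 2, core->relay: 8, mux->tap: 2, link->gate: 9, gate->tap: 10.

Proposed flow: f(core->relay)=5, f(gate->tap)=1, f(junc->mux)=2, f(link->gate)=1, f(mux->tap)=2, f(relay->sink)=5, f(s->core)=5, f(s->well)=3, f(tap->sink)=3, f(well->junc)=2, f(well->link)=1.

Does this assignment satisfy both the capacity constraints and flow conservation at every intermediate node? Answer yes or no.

Yes

Every edge has 0 ≤ f(e) ≤ cap(e).
At each intermediate node, inflow equals outflow.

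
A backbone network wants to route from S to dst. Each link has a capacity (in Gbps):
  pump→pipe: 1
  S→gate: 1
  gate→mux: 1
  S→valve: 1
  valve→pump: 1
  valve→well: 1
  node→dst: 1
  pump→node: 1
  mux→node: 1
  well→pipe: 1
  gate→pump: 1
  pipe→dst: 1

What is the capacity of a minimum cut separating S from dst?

2

Max flow = 2 (via 2 augmenting paths).
In the residual at optimum, the set reachable from S is {S}.
Cut edges: S→gate (cap 1), S→valve (cap 1). Sum = 2.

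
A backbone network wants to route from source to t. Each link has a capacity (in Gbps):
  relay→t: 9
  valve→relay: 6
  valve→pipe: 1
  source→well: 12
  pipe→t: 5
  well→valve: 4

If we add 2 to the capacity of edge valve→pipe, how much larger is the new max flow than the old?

0

Original max flow = 4.
Edge valve→pipe does not cross the min cut (source side {source, well}), so extra capacity there cannot help.
New max flow = 4. Increase = 0.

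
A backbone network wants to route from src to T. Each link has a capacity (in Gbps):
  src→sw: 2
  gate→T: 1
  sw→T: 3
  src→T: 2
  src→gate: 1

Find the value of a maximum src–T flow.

5

Augment src→T: bottleneck 2. Total 2.
Augment src→gate→T: bottleneck 1. Total 3.
Augment src→sw→T: bottleneck 2. Total 5.
No augmenting path remains in the residual graph.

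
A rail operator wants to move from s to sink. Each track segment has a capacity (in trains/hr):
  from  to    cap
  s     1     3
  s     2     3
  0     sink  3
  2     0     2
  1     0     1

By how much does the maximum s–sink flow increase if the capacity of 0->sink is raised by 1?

0

Original max flow = 3.
Edge 0->sink does not cross the min cut (source side {1, 2, s}), so extra capacity there cannot help.
New max flow = 3. Increase = 0.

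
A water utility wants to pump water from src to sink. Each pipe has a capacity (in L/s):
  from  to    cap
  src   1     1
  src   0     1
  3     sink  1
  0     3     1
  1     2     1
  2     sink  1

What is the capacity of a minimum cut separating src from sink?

2

Max flow = 2 (via 2 augmenting paths).
In the residual at optimum, the set reachable from src is {src}.
Cut edges: src->0 (cap 1), src->1 (cap 1). Sum = 2.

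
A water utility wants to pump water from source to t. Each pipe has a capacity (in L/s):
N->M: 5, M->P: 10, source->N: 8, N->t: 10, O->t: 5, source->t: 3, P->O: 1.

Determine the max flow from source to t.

11

Augment source->t: bottleneck 3. Total 3.
Augment source->N->t: bottleneck 8. Total 11.
No augmenting path remains in the residual graph.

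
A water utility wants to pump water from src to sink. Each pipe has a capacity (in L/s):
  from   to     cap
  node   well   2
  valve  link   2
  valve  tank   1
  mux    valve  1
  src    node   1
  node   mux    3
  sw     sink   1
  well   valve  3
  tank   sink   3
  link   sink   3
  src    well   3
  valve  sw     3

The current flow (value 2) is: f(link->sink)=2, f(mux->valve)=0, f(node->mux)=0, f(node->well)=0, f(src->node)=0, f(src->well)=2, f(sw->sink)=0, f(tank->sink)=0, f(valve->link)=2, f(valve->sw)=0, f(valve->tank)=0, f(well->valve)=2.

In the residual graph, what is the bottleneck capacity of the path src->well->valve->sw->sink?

1

Residual capacities along the path: src->well: 1, well->valve: 1, valve->sw: 3, sw->sink: 1.
Minimum is 1.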